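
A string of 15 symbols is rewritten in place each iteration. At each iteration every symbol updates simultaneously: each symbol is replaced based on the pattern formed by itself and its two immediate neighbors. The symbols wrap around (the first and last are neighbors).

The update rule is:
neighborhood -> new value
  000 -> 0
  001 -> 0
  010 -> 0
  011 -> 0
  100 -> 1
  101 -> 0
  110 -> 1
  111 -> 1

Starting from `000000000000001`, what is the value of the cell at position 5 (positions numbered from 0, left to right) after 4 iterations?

100000000000000
010000000000000
001000000000000
000100000000000
position 5 holds 0

0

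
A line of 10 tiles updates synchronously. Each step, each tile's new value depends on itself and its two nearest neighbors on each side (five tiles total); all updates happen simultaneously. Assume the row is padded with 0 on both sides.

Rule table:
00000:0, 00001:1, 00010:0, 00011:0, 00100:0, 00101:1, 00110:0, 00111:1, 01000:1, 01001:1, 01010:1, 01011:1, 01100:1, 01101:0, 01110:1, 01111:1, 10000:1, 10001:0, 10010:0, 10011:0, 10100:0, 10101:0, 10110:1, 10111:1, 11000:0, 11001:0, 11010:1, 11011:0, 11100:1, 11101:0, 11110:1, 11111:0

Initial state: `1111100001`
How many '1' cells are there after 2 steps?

1101101100
0001001101
count of 1: 4

4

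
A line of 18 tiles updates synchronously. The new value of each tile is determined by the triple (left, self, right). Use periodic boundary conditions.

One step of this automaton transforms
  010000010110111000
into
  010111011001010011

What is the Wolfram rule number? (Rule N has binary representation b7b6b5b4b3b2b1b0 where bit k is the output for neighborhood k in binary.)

165

position 13: 111 → 1  (bit 7 = 1)
position 10: 110 → 0  (bit 6 = 0)
position 8: 101 → 1  (bit 5 = 1)
position 2: 100 → 0  (bit 4 = 0)
position 9: 011 → 0  (bit 3 = 0)
position 1: 010 → 1  (bit 2 = 1)
position 0: 001 → 0  (bit 1 = 0)
position 3: 000 → 1  (bit 0 = 1)
bits b7..b0 = 10100101 = 165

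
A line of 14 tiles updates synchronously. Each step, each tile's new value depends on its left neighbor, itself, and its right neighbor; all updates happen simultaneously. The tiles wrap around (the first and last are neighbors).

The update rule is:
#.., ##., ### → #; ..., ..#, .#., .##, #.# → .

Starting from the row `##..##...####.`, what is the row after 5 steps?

###..##..##...

.##..##...###.
..##..##...###
#..##..##...##
##..##..##...#
###..##..##...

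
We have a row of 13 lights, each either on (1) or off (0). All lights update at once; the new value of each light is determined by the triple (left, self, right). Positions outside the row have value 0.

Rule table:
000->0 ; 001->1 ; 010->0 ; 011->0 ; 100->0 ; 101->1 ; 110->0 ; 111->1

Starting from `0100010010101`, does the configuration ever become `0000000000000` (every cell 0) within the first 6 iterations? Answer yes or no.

no

1000100101010
0001001010100
0010010101000
0100101010000
1001010100000
0010101000000
iteration 6 is 0010101000000, still not uniform 0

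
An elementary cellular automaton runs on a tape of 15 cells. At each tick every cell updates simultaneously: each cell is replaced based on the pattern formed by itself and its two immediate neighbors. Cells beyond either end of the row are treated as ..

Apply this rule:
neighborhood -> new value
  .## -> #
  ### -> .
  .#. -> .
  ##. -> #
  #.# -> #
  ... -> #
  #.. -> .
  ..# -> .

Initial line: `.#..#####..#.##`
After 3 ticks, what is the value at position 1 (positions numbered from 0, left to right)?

....#...#...###
###...#...#.#.#
#.#.#...#..#.#.
position 1 holds .

.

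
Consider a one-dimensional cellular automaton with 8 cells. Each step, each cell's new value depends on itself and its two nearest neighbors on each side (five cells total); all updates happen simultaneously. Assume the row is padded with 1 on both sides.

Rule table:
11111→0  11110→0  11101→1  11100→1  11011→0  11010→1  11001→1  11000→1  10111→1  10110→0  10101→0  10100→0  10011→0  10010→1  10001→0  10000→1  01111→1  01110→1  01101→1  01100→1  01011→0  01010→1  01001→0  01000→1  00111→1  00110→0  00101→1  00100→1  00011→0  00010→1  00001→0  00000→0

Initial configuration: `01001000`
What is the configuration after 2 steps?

11011110

10011100
11011110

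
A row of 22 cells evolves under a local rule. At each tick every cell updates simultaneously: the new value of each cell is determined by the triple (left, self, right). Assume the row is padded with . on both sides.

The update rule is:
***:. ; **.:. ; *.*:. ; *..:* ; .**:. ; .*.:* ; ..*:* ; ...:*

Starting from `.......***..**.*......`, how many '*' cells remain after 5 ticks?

*******...**...*******
.......***..***.......
*******...**...*******  (repeats tick 1; period 2)
tick 5: *******...**...*******
count of *: 16

16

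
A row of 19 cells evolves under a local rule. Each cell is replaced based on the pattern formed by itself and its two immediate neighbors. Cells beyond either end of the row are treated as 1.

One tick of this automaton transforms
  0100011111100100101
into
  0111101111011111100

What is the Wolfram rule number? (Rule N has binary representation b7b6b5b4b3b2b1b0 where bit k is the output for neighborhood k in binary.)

position 6: 111 → 1  (bit 7 = 1)
position 10: 110 → 0  (bit 6 = 0)
position 0: 101 → 0  (bit 5 = 0)
position 2: 100 → 1  (bit 4 = 1)
position 5: 011 → 0  (bit 3 = 0)
position 1: 010 → 1  (bit 2 = 1)
position 4: 001 → 1  (bit 1 = 1)
position 3: 000 → 1  (bit 0 = 1)
bits b7..b0 = 10010111 = 151

151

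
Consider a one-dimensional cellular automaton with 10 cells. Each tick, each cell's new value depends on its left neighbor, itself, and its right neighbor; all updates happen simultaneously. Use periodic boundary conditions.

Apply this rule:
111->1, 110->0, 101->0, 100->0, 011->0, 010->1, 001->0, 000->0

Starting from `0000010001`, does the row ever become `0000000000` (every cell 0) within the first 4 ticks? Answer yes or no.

0000010001  (fixed point — unchanged through tick 4)
tick 4 is 0000010001, still not uniform 0

no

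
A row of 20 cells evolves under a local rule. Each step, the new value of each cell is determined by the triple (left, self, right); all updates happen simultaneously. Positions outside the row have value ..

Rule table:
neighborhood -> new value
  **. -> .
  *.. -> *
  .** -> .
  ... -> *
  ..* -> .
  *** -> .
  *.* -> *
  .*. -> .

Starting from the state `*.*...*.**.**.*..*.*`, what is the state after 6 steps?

.*.**..*..*..*.*..*.
..*..*..*..*..*.*..*
*..*..*..*..*..*.*..
.*..*..*..*..*..*.**
..*..*..*..*..*..*..
*..*..*..*..*..*..**

*..*..*..*..*..*..**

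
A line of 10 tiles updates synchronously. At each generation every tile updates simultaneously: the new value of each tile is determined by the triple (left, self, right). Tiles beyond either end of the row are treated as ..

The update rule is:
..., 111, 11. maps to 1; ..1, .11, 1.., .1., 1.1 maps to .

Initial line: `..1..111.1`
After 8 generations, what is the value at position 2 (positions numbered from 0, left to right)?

.

1.....11..
..111..1.1
1..11.....
....1.1111
111....111
.11.11..11
..1..1...1
1......1..
position 2 holds .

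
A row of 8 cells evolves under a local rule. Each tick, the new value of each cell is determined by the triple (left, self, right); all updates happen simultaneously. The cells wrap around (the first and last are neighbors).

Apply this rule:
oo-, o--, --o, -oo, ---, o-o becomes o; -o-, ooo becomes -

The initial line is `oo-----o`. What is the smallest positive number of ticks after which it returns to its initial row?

2

-ooooooo
oo-----o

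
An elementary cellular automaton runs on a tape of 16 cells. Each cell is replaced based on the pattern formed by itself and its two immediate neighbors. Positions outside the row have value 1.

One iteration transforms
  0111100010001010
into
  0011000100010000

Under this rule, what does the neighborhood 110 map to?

At position 4 the neighborhood is 110; the next row has 0 there.

0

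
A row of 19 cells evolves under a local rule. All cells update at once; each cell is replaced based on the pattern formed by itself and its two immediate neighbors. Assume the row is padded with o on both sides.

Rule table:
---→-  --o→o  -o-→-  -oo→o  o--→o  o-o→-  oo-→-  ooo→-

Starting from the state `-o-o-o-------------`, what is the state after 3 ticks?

-o--o---o-------oo-

------o-----------o
o----o-o---------oo
-o--o---o-------oo-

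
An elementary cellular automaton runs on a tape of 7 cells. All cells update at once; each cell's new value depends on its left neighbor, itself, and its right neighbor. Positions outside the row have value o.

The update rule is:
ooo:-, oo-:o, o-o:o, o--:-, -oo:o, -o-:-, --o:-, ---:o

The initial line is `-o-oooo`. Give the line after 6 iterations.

iteration 1: o-oo---
iteration 2: oooo-o-
iteration 3: ---oo-o
iteration 4: -o-oooo  (repeats iteration 0; period 4)
iteration 6: oooo-o-

oooo-o-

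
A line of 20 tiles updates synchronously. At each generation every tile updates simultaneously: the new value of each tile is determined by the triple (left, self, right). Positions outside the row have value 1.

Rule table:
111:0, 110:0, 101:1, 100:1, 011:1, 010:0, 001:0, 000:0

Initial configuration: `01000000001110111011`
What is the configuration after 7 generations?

10101010100000010110

10100000001001100110
01010000000101010101
10101000000010101011
01010100000001010110
10101010000000101101
01010101000000011011
10101010100000010110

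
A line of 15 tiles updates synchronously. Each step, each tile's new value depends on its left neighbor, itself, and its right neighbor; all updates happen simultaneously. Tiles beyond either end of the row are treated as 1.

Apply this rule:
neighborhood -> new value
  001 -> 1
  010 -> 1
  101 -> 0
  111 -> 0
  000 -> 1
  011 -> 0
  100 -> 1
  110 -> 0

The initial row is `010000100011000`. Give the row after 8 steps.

000000000011000

011111111100111
000000000011000
111111111100111
000000000011000  (repeats step 2; period 2)
step 8: 000000000011000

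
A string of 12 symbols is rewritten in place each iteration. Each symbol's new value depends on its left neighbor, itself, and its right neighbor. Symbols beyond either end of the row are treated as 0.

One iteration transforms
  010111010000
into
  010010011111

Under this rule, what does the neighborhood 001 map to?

0

At position 0 the neighborhood is 001; the next row has 0 there.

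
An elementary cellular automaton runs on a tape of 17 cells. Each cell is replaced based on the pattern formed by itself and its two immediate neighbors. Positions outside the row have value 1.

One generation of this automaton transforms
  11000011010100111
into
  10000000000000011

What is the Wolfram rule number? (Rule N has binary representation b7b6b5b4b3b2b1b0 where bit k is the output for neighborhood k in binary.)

position 0: 111 → 1  (bit 7 = 1)
position 1: 110 → 0  (bit 6 = 0)
position 8: 101 → 0  (bit 5 = 0)
position 2: 100 → 0  (bit 4 = 0)
position 6: 011 → 0  (bit 3 = 0)
position 9: 010 → 0  (bit 2 = 0)
position 5: 001 → 0  (bit 1 = 0)
position 3: 000 → 0  (bit 0 = 0)
bits b7..b0 = 10000000 = 128

128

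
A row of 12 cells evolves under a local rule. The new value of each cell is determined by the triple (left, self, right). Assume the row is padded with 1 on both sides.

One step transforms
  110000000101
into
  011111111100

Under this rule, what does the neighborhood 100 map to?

At position 2 the neighborhood is 100; the next row has 1 there.

1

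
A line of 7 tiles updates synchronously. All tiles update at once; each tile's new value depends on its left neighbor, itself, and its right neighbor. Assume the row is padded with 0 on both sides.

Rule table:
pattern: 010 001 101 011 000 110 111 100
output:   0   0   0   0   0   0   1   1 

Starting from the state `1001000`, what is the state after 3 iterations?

0100100
0010010
0001001

0001001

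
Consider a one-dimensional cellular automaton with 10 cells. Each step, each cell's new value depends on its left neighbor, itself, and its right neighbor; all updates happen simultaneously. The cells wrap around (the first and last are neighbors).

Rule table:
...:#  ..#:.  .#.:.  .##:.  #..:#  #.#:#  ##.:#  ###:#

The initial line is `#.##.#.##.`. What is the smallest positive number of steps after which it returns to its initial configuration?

5

.#.##.#.##
#.#.##.#.#
##.#.##.#.
.##.#.##.#
#.##.#.##.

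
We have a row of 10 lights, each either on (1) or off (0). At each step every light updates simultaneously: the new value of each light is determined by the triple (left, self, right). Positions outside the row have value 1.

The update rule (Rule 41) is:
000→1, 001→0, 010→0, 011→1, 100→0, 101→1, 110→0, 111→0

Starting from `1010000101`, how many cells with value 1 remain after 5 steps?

5

0100110011
1000100010
0010001001
0000100001
0110001101
count of 1: 5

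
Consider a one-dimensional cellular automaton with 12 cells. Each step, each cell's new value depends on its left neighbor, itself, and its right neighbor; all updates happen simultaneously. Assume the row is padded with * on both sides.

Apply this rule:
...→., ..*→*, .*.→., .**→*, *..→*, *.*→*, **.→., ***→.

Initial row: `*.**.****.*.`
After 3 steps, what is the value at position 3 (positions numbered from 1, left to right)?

.**.**...*.*
**.**.*.*.**
..**.*.*.**.
position 3 holds *

*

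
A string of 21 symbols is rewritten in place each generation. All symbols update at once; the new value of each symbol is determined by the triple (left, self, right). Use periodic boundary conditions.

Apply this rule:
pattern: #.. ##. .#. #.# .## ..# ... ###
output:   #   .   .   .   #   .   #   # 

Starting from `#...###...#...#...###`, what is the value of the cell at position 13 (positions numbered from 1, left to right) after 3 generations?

.

.##.##.##..##..##.###
.#..#..#.#.#.#.#..##.
..#..#..........#.#.#
position 13 holds .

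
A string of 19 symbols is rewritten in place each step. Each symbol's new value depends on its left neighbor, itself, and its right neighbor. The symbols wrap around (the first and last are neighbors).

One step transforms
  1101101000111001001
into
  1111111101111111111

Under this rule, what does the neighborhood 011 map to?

At position 3 the neighborhood is 011; the next row has 1 there.

1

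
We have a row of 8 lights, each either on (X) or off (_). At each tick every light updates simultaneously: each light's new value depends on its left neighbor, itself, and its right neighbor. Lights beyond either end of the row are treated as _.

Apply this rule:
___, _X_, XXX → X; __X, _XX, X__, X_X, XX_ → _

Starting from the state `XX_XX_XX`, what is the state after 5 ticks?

X__XX__X

________
XXXXXXXX
_XXXXXX_
__XXXX__
X__XX__X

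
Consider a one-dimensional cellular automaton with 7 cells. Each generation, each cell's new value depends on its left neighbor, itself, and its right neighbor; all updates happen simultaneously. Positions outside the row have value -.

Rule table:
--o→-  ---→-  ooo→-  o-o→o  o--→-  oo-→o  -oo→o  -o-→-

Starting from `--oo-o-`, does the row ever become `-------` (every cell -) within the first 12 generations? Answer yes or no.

yes

generation 1: --ooo--
generation 2: --o-o--
generation 3: ---o---
generation 4: -------
all cells are - at generation 4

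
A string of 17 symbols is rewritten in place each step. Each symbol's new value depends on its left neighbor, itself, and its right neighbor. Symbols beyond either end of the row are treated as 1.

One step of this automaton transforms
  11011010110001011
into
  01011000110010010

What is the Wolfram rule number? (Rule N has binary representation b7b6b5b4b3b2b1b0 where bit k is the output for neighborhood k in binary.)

74

position 0: 111 → 0  (bit 7 = 0)
position 1: 110 → 1  (bit 6 = 1)
position 2: 101 → 0  (bit 5 = 0)
position 10: 100 → 0  (bit 4 = 0)
position 3: 011 → 1  (bit 3 = 1)
position 6: 010 → 0  (bit 2 = 0)
position 12: 001 → 1  (bit 1 = 1)
position 11: 000 → 0  (bit 0 = 0)
bits b7..b0 = 01001010 = 74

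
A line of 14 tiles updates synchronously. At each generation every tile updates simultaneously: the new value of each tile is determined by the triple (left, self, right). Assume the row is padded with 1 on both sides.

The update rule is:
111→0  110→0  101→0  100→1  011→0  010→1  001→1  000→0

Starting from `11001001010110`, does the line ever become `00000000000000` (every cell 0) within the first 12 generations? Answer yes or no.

00111111010000
11000000011001
00100000100110
11110001111000
00001010000101
10011011001100
01100000110011
00010001001100
10111011110011
00000000001100
10000000010011
01000000111100
generation 12 is 01000000111100, still not uniform 0

no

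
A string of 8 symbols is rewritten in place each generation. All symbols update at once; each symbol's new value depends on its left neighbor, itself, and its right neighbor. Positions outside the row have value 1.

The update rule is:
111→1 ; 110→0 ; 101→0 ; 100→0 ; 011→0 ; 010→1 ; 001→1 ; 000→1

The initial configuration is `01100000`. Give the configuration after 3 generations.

00100011

generation 1: 00001111
generation 2: 01110111
generation 3: 00100011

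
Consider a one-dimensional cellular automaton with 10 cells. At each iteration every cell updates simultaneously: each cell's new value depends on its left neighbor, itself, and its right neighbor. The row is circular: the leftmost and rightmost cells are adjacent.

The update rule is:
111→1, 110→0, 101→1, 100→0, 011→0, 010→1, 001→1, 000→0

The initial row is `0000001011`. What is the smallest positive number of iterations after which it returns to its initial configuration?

20

iteration 1: 0000011100
iteration 2: 0000101000
iteration 3: 0001111000
iteration 4: 0010110000
iteration 5: 0111000000
iteration 6: 1010000000
iteration 7: 1110000001
iteration 8: 1100000010
iteration 9: 0000000111
iteration 10: 0000001010
iteration 11: 0000011110
iteration 12: 0000101100
iteration 13: 0001110000
iteration 14: 0010100000
iteration 15: 0111100000
iteration 16: 1011000000
iteration 17: 1100000001
iteration 18: 1000000010
iteration 19: 1000000111
iteration 20: 0000001011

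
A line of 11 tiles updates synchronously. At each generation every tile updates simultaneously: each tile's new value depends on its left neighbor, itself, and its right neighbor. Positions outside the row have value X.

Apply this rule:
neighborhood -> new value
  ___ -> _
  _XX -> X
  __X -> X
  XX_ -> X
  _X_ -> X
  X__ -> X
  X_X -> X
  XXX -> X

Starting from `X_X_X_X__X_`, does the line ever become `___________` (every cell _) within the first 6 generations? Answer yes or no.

XXXXXXXXXXX
XXXXXXXXXXX  (fixed point — unchanged through generation 6)
generation 6 is XXXXXXXXXXX, still not uniform _

no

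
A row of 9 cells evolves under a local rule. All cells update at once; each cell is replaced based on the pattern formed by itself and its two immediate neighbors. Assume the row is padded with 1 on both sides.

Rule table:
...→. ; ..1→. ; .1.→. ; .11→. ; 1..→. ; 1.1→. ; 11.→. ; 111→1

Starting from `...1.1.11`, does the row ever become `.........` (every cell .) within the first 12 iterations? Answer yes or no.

iteration 1: ........1
iteration 2: .........
all cells are . at iteration 2

yes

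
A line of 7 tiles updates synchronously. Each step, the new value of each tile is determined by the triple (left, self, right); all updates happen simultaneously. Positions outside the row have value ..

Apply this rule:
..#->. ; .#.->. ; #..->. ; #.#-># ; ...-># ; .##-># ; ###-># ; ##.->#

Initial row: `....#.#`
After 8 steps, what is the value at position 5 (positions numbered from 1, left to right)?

#

###..#.
###....
###.###
#######
#######  (fixed point — unchanged through step 8)
position 5 holds #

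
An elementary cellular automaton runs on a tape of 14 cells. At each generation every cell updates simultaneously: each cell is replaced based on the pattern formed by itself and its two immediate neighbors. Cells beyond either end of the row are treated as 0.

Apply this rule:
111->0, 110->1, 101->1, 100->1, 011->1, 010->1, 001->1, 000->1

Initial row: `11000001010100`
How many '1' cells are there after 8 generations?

11111111111111
10000000000001
11111111111111  (repeats generation 1; period 2)
generation 8: 10000000000001
count of 1: 2

2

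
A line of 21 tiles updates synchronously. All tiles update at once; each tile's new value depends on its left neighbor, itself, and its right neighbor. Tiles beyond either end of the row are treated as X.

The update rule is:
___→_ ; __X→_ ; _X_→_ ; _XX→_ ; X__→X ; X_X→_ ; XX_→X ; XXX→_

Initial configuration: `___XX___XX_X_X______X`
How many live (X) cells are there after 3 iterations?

6

X___XX___X____X______
XX___XX___X____X_____
_XX___XX___X____X____
count of X: 6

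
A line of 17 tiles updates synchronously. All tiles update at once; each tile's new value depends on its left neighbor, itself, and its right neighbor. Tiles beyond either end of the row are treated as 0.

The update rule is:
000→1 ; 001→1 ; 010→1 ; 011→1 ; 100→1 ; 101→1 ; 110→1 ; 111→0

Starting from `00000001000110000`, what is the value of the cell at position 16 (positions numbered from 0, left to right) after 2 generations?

1

11111111111111111
10000000000000001
position 16 holds 1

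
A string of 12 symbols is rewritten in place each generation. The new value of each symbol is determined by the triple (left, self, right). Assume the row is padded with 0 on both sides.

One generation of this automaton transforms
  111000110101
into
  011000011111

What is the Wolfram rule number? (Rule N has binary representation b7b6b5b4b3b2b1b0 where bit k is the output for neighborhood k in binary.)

228

position 1: 111 → 1  (bit 7 = 1)
position 2: 110 → 1  (bit 6 = 1)
position 8: 101 → 1  (bit 5 = 1)
position 3: 100 → 0  (bit 4 = 0)
position 0: 011 → 0  (bit 3 = 0)
position 9: 010 → 1  (bit 2 = 1)
position 5: 001 → 0  (bit 1 = 0)
position 4: 000 → 0  (bit 0 = 0)
bits b7..b0 = 11100100 = 228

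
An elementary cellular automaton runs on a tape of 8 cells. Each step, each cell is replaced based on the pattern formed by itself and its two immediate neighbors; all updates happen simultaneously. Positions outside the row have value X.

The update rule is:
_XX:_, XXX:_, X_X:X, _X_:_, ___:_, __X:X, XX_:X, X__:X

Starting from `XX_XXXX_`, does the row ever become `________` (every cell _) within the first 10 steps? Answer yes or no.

no

_XX___XX
X_XX_X__
XX_XX_XX
_XX_XX__
X_XX_XXX
XX_XX___
_XX_XX_X
X_XX_XX_
XX_XX_XX  (repeats step 3; period 6)
step 10: _XX_XX__
step 10 is _XX_XX__, still not uniform _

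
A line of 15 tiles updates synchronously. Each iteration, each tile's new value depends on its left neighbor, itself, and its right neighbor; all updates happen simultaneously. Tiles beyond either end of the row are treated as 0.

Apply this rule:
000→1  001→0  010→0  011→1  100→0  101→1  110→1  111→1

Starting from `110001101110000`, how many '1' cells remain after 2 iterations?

110101111110111
111011111111111
count of 1: 14

14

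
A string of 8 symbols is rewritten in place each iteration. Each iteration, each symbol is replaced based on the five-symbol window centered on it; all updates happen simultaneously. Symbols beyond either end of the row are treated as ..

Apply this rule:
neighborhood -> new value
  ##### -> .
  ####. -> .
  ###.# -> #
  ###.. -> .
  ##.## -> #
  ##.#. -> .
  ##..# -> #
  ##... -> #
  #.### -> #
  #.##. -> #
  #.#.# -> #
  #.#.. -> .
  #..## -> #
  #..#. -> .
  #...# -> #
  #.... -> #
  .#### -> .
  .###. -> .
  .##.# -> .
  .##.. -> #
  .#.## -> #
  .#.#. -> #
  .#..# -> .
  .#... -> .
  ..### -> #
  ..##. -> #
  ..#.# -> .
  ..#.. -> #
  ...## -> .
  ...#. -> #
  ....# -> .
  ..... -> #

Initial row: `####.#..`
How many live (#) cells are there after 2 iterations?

5

#..#...#
#..#.###
count of #: 5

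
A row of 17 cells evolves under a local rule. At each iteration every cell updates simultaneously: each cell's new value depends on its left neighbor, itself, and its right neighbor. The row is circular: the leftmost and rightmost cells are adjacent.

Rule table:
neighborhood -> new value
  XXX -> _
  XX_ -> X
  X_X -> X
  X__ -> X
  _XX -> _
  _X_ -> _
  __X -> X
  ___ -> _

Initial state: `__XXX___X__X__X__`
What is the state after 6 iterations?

iteration 1: _X__XX_X_XX_XX_X_
iteration 2: X_XX_XX_X_XX_XX_X
iteration 3: XX_XX_XX_X_XX_XX_
iteration 4: _XX_XX_XX_X_XX_XX
iteration 5: X_XX_XX_XX_X_XX_X
iteration 6: XX_XX_XX_XX_X_XX_

XX_XX_XX_XX_X_XX_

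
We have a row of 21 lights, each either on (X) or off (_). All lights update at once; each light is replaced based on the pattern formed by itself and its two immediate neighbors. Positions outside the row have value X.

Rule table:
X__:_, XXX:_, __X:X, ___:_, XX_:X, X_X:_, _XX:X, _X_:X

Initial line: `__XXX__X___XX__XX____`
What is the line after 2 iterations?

_XX_X_XX_XX_X_X_X__XX

_XX_X_XX__XXX_XXX___X
_XX_X_XX_XX_X_X_X__XX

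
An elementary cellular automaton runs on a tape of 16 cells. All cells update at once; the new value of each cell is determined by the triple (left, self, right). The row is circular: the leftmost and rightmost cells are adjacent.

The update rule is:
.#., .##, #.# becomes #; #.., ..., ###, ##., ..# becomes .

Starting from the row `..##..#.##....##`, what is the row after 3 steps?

..#...###.....#.
..#...#.......#.
..#...#.......#.

..#...#.......#.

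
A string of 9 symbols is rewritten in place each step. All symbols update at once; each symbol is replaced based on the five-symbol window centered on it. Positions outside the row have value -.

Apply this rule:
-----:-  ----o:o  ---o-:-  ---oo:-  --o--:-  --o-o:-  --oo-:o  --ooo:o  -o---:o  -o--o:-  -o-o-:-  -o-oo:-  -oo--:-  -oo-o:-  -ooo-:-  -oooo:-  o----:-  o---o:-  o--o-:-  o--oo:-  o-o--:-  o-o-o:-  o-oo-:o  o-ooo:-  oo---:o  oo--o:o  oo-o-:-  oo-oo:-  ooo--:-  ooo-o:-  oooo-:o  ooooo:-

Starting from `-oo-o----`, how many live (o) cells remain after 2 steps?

-o---o---
--o---o--
count of o: 2

2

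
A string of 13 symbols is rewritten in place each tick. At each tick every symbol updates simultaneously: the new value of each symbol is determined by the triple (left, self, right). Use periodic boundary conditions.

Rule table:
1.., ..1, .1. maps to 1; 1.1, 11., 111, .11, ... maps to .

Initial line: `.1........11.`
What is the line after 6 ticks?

111......1..1
...1....1111.
..111..1....1
11...1111..11
..1.1....11..
.11.11..1..1.

.11.11..1..1.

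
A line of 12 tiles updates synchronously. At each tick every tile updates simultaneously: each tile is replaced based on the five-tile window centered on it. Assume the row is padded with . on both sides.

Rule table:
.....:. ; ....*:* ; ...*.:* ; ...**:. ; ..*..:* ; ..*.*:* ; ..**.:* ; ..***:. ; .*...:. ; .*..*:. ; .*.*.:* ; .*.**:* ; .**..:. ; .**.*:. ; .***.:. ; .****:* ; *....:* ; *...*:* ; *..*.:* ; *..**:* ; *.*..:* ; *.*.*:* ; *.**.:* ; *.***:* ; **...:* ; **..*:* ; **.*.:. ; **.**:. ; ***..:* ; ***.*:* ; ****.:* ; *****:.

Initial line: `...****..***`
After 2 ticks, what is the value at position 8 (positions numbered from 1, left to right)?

*

.*..*****..*
**.*.*.*****
position 8 holds *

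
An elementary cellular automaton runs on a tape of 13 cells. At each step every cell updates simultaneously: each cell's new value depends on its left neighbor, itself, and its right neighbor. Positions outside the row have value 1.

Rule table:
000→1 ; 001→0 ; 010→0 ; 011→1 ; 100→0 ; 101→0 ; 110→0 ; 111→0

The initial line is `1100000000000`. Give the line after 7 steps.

0101000001110

0001111111110
0101000000000
0000011111110
0111010000000
0100000111110
0001110100000
0101000001110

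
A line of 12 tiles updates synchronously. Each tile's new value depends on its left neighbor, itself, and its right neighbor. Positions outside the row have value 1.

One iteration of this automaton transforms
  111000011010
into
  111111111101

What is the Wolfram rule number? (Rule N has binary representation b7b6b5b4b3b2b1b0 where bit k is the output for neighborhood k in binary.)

251

position 0: 111 → 1  (bit 7 = 1)
position 2: 110 → 1  (bit 6 = 1)
position 9: 101 → 1  (bit 5 = 1)
position 3: 100 → 1  (bit 4 = 1)
position 7: 011 → 1  (bit 3 = 1)
position 10: 010 → 0  (bit 2 = 0)
position 6: 001 → 1  (bit 1 = 1)
position 4: 000 → 1  (bit 0 = 1)
bits b7..b0 = 11111011 = 251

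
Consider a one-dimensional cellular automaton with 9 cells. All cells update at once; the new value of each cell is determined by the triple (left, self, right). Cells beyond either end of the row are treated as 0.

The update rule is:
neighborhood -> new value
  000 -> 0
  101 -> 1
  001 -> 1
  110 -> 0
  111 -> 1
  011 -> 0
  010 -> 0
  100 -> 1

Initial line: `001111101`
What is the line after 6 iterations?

101010101

010111010
101010101
010101010
101010101  (repeats iteration 2; period 2)
iteration 6: 101010101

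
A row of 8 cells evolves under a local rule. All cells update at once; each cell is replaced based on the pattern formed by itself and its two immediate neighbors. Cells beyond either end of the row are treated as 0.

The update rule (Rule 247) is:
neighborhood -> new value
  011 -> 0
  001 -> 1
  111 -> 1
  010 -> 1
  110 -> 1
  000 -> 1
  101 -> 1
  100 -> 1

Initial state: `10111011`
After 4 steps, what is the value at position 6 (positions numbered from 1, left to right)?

0

11011101
01101111
10110111
11011011
position 6 holds 0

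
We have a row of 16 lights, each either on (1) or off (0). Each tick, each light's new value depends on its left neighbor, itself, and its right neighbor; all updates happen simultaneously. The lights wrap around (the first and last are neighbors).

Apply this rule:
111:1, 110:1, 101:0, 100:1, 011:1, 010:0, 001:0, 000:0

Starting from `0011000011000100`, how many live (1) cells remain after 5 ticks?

tick 1: 0011100011100010
tick 2: 0011110011110001
tick 3: 1011111011111000
tick 4: 0011111011111100
tick 5: 0011111011111110
count of 1: 12

12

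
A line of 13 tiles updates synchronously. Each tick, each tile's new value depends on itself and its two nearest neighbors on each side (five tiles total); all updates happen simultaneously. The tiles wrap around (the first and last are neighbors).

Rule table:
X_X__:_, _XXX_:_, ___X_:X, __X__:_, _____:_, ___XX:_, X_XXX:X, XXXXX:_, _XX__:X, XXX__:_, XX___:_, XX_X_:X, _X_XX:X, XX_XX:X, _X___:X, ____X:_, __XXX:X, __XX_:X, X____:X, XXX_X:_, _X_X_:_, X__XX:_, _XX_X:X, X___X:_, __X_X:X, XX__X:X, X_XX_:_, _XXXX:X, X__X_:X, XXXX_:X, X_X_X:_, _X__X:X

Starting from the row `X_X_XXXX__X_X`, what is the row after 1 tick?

XX_XXXX_XXXX_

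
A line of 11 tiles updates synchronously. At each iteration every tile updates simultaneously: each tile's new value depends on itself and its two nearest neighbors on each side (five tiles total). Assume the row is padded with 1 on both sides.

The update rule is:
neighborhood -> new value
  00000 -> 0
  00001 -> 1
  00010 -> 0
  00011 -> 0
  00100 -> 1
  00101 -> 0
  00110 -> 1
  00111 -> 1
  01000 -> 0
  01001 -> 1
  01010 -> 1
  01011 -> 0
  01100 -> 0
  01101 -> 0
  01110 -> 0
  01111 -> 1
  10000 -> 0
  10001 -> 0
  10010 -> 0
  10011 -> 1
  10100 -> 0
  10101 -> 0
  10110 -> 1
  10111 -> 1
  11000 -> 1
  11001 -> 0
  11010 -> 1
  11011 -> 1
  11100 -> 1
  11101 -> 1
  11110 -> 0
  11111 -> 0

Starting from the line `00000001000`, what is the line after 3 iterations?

01101010010

10000101000
11010010000
01101010010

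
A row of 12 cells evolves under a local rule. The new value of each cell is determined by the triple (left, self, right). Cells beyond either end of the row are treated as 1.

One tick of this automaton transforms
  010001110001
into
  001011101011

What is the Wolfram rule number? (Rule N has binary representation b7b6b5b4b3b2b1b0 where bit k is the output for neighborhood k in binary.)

position 6: 111 → 1  (bit 7 = 1)
position 7: 110 → 0  (bit 6 = 0)
position 0: 101 → 0  (bit 5 = 0)
position 2: 100 → 1  (bit 4 = 1)
position 5: 011 → 1  (bit 3 = 1)
position 1: 010 → 0  (bit 2 = 0)
position 4: 001 → 1  (bit 1 = 1)
position 3: 000 → 0  (bit 0 = 0)
bits b7..b0 = 10011010 = 154

154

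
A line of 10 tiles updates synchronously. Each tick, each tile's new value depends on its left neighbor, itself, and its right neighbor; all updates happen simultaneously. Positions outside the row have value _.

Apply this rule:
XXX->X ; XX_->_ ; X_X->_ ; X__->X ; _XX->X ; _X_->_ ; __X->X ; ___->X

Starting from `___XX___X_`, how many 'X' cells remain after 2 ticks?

XXXX_XXX_X
XXX__XX___
count of X: 5

5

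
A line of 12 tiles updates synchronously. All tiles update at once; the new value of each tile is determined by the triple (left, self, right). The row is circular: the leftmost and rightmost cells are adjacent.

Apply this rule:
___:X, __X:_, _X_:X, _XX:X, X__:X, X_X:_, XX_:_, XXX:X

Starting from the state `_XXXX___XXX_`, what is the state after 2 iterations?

_XX__X__X__X

iteration 1: _XXX_XX_XX_X
iteration 2: _XX__X__X__X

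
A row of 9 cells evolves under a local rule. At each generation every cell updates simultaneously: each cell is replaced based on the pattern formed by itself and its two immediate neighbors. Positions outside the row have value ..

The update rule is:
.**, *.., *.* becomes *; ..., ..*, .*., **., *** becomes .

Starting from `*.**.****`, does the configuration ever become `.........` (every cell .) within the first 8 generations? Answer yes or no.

generation 1: .**.**...
generation 2: .*.**.*..
generation 3: ..**.*.*.
generation 4: ..*.*.*.*
generation 5: ...*.*.*.
generation 6: ....*.*.*
generation 7: .....*.*.
generation 8: ......*.*
generation 8 is ......*.*, still not uniform .

no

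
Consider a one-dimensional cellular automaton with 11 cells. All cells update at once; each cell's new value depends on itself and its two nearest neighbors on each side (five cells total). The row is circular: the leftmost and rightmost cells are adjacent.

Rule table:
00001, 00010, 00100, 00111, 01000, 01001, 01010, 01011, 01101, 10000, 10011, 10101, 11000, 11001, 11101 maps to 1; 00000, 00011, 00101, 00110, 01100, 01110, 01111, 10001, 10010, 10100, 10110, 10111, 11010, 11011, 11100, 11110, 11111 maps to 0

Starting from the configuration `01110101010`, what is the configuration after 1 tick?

11010111101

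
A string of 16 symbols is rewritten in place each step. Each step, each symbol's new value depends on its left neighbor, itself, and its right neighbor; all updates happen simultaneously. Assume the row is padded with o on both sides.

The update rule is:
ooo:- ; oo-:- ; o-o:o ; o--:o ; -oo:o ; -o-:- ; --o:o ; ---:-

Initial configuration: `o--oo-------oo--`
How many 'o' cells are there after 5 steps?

8

step 1: -ooo-o-----oo-oo
step 2: oo--o-o---oo-oo-
step 3: --oo-o-o-oo-oo-o
step 4: ooo-o-o-oo-oo-oo
step 5: ---o-o-oo-oo-oo-
count of o: 8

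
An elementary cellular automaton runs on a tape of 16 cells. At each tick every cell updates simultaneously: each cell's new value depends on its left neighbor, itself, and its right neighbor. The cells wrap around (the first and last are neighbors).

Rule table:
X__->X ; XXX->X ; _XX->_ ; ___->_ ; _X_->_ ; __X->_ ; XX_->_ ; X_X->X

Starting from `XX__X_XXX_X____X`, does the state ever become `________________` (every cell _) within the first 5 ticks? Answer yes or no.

no

tick 1: X_X__X_X_X_X____
tick 2: _X_X__X_X_X_X___
tick 3: __X_X__X_X_X_X__
tick 4: ___X_X__X_X_X_X_
tick 5: ____X_X__X_X_X_X
tick 5 is ____X_X__X_X_X_X, still not uniform _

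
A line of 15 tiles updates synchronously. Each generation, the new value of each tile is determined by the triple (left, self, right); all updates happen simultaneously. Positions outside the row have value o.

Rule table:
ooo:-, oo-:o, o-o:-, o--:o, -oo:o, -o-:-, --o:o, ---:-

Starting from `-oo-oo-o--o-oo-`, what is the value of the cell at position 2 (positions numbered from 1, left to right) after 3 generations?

o

generation 1: -oo-oo--oo--oo-
generation 2: -oo-oooooooooo-
generation 3: -oo-o--------o-
position 2 holds o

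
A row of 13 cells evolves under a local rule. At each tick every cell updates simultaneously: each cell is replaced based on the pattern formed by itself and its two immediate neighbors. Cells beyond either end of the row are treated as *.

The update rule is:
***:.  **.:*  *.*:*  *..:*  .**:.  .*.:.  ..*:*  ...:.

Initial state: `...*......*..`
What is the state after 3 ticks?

*.*.*....*.**
**.*.*..*.*..
.**.*.**.*.**

.**.*.**.*.**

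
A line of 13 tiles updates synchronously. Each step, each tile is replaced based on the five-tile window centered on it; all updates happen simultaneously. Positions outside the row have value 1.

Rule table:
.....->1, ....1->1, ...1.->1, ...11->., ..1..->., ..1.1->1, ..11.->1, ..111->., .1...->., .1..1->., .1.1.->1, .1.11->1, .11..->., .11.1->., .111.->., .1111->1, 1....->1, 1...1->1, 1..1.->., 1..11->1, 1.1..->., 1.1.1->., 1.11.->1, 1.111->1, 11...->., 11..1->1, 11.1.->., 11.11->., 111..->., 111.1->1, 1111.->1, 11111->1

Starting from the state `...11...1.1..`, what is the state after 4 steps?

.1.1..1111..1
..1..1.11.11.
1....111..1..
..11....1...1

..11....1...1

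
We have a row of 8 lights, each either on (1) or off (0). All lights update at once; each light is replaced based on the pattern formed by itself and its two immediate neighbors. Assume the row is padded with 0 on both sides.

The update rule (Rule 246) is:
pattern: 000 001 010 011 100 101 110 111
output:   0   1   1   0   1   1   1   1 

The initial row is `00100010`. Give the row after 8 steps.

10110111

step 1: 01110111
step 2: 10111011
step 3: 11011101
step 4: 01101111
step 5: 10110111
step 6: 11011011
step 7: 01101101
step 8: 10110111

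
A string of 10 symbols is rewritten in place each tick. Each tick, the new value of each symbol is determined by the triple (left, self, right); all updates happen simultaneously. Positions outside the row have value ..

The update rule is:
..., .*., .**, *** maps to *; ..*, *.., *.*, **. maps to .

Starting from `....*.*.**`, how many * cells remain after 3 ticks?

tick 1: ***.*.*.*.
tick 2: **..*.*.*.
tick 3: *...*.*.*.
count of *: 4

4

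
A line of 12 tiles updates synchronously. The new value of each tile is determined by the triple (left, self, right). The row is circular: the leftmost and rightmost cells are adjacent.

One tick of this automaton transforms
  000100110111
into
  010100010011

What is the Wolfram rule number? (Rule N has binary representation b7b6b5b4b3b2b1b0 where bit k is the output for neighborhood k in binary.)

position 10: 111 → 1  (bit 7 = 1)
position 7: 110 → 1  (bit 6 = 1)
position 8: 101 → 0  (bit 5 = 0)
position 0: 100 → 0  (bit 4 = 0)
position 6: 011 → 0  (bit 3 = 0)
position 3: 010 → 1  (bit 2 = 1)
position 2: 001 → 0  (bit 1 = 0)
position 1: 000 → 1  (bit 0 = 1)
bits b7..b0 = 11000101 = 197

197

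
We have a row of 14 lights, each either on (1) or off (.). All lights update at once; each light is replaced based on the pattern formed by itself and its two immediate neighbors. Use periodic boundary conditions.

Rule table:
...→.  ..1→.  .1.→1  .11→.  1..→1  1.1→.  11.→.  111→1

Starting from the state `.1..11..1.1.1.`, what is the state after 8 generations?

..1.....1...1.

generation 1: .11...1.1.1.11
generation 2: ...1..1.1.1...
generation 3: ...11.1.1.11..
generation 4: ......1.1...1.
generation 5: ......1.11..11
generation 6: 1.....1...1...
generation 7: 11....11..11..
generation 8: ..1.....1...1.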